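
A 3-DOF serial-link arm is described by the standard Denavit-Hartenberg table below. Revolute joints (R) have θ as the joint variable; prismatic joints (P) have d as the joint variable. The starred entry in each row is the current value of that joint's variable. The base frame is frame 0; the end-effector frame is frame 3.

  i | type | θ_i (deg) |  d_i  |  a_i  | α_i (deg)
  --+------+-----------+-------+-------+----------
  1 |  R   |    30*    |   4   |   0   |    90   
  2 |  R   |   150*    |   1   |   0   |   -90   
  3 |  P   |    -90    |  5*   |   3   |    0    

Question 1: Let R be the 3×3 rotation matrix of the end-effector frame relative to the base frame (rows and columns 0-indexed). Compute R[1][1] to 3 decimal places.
End-effector y-axis (col 1 of R) = (-0.7500,-0.4330,0.5000)
R[1][1] = -0.4330

-0.433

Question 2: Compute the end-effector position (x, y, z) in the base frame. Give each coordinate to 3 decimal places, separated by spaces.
-0.165 -4.714 -0.330

after link 1: o_1 = (0.0000, 0.0000, 4.0000)
after link 2: o_2 = (0.5000, -0.8660, 4.0000)
after link 3: o_3 = (-0.1651, -4.7141, -0.3301)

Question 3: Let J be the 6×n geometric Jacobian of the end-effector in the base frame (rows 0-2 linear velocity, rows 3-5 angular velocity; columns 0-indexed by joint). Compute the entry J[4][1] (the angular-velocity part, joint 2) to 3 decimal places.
axis z_1 = (0.5000,-0.8660,0.0000); lever o_n−o_1 = (-0.1651,-4.7141,-4.3301)
cross product → J_v[:, 1] = (3.7500,2.1651,-2.5000)
J_ω[:, 1] = z_1
entry J[4][1] = -0.8660

-0.866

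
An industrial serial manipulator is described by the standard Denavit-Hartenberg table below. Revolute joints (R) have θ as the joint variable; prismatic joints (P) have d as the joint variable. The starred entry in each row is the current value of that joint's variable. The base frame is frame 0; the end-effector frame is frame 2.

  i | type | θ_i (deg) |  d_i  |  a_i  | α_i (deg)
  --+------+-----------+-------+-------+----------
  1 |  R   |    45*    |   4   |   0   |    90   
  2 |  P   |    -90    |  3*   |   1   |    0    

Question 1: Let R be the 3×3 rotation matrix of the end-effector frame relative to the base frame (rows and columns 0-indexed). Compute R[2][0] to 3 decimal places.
-1.000

End-effector x-axis (col 0 of R) = (0.0000,-0.0000,-1.0000)
R[2][0] = -1.0000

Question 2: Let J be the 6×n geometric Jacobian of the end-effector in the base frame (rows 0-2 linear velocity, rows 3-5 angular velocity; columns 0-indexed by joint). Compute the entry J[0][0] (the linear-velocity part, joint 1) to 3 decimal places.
2.121

axis z_0 = ẑ; lever o_n−o_0 = (2.1213,-2.1213,3.0000)
cross product → J_v[:, 0] = (2.1213,2.1213,-0.0000)
J_ω[:, 0] = z_0
entry J[0][0] = 2.1213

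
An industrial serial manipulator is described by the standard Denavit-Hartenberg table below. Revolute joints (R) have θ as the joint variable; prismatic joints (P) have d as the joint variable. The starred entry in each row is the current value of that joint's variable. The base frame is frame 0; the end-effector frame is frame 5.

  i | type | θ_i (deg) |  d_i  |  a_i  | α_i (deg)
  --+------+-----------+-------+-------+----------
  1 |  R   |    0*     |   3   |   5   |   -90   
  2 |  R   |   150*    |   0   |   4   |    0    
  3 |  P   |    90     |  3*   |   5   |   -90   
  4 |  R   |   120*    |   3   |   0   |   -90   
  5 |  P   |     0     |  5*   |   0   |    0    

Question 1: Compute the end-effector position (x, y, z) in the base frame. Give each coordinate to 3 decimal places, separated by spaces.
after link 1: o_1 = (5.0000, 0.0000, 3.0000)
after link 2: o_2 = (1.5359, 0.0000, 1.0000)
after link 3: o_3 = (-0.9641, 3.0000, 5.3301)
after link 4: o_4 = (1.6340, 3.0000, 6.8301)
after link 5: o_5 = (3.7990, 5.5000, 3.0801)

3.799 5.500 3.080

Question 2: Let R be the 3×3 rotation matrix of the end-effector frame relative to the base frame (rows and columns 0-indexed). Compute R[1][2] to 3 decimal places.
0.500

End-effector z-axis (col 2 of R) = (0.4330,0.5000,-0.7500)
R[1][2] = 0.5000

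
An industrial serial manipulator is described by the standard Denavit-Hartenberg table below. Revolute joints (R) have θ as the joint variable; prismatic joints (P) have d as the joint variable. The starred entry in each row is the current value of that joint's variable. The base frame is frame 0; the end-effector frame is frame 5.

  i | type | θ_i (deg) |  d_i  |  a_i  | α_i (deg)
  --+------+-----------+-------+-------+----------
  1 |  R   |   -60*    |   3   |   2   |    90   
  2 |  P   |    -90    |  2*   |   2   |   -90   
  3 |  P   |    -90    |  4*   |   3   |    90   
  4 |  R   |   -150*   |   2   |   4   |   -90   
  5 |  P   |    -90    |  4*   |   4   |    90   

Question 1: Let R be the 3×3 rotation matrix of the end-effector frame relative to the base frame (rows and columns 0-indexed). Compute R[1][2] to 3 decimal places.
End-effector z-axis (col 2 of R) = (-0.5000,-0.8660,0.0000)
R[1][2] = -0.8660

-0.866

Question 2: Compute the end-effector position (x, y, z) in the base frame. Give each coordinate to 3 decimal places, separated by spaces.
after link 1: o_1 = (1.0000, -1.7321, 3.0000)
after link 2: o_2 = (-0.7321, -2.7321, 1.0000)
after link 3: o_3 = (-1.3301, -7.6962, 1.0000)
after link 4: o_4 = (0.6699, -4.2321, 3.0000)
after link 5: o_5 = (-2.7942, -2.2321, 7.0000)

-2.794 -2.232 7.000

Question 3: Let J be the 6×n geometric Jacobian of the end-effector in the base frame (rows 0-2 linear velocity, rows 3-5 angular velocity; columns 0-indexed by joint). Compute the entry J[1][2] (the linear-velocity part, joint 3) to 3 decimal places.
-0.866

prismatic axis z_2 = (0.5000,-0.8660,0.0000)
J_v[:, 2] = z_2; J_ω[:, 2] = (0,0,0)
entry J[1][2] = -0.8660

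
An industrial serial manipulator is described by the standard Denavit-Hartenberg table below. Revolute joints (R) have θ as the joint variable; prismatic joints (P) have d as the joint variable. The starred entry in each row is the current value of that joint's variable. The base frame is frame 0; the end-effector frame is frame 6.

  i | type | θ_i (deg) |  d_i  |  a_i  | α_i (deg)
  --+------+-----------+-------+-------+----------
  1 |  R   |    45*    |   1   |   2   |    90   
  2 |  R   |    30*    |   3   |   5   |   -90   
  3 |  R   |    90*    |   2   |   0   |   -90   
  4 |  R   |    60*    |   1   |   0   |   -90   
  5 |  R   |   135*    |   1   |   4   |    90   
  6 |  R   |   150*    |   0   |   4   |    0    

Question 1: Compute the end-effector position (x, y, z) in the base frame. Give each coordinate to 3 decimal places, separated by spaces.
after link 1: o_1 = (1.4142, 1.4142, 1.0000)
after link 2: o_2 = (6.5974, 2.3548, 3.5000)
after link 3: o_3 = (5.8903, 1.6476, 5.2321)
after link 4: o_4 = (5.2779, 1.0353, 4.7321)
after link 5: o_5 = (7.9331, 0.4657, 7.8346)
after link 6: o_6 = (7.8954, -0.2895, 3.9067)

7.895 -0.289 3.907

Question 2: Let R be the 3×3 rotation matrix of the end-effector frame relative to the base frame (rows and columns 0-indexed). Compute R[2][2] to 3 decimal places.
End-effector z-axis (col 2 of R) = (0.3995,0.8995,-0.1768)
R[2][2] = -0.1768

-0.177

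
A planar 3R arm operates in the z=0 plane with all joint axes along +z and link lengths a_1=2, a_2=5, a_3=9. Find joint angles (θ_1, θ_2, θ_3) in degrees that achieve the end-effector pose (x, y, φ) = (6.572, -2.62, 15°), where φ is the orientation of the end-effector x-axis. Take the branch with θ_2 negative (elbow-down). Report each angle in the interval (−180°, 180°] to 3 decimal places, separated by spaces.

-44.993 -90.011 150.003

wrist centre = target − a_3·(cos φ, sin φ) = (-2.1213, -4.9494)
cos θ_2 = (28.9963−2²−5²)/(2·2·5) = -0.0002; θ_2 = -90.0105° (elbow-down)
β = atan2(-4.9494,-2.1213) = -113.2003°; ψ = atan2(-5.0000,1.9991) = -68.2077°
θ_1 = β − ψ = -44.9926°
θ_3 = φ − θ_1 − θ_2 = 150.0031° (wrapped to (-180°,180°])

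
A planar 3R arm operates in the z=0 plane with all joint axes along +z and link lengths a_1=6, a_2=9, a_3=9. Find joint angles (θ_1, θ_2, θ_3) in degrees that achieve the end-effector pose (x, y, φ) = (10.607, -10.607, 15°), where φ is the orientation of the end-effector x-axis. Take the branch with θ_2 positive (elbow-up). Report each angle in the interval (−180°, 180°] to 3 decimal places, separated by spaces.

-118.168 59.993 73.175

wrist centre = target − a_3·(cos φ, sin φ) = (1.9137, -12.9364)
cos θ_2 = (171.0118−6²−9²)/(2·6·9) = 0.5001; θ_2 = 59.9928° (elbow-up)
β = atan2(-12.9364,1.9137) = -81.5853°; ψ = atan2(7.7937,10.5010) = 36.5822°
θ_1 = β − ψ = -118.1675°
θ_3 = φ − θ_1 − θ_2 = 73.1747° (wrapped to (-180°,180°])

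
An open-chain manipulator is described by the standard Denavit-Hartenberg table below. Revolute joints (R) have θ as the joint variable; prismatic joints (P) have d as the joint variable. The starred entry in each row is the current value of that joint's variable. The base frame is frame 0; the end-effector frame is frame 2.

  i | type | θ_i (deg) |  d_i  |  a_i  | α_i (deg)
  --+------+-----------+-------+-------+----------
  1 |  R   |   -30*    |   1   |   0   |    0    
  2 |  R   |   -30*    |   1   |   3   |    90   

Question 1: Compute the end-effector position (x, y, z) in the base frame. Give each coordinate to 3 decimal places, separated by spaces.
1.500 -2.598 2.000

after link 1: o_1 = (0.0000, 0.0000, 1.0000)
after link 2: o_2 = (1.5000, -2.5981, 2.0000)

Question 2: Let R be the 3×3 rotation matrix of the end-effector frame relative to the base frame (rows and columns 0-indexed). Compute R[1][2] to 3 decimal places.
End-effector z-axis (col 2 of R) = (-0.8660,-0.5000,0.0000)
R[1][2] = -0.5000

-0.500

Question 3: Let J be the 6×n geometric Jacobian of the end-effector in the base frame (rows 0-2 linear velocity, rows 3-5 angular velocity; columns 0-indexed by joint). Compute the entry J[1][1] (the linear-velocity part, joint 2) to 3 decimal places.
1.500

axis z_1 = (0.0000,0.0000,1.0000); lever o_n−o_1 = (1.5000,-2.5981,1.0000)
cross product → J_v[:, 1] = (2.5981,1.5000,-0.0000)
J_ω[:, 1] = z_1
entry J[1][1] = 1.5000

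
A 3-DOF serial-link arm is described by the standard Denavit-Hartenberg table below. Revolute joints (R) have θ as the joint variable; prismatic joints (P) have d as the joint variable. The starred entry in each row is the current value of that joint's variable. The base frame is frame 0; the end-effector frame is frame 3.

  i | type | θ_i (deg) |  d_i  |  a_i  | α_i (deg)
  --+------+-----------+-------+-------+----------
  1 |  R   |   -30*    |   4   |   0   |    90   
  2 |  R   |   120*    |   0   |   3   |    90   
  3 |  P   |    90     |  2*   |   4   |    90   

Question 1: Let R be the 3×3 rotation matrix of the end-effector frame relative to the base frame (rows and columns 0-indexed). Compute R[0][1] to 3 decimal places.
End-effector y-axis (col 1 of R) = (0.7500,-0.4330,0.5000)
R[0][1] = 0.7500

0.750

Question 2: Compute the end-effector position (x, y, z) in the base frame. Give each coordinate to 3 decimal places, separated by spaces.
-1.799 -3.580 7.598

after link 1: o_1 = (0.0000, 0.0000, 4.0000)
after link 2: o_2 = (-1.2990, 0.7500, 6.5981)
after link 3: o_3 = (-1.7990, -3.5801, 7.5981)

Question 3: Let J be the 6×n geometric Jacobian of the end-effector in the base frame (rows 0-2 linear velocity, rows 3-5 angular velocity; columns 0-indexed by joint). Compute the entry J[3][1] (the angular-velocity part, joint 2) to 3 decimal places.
-0.500

axis z_1 = (-0.5000,-0.8660,0.0000); lever o_n−o_1 = (-1.7990,-3.5801,3.5981)
cross product → J_v[:, 1] = (-3.1160,1.7990,0.2321)
J_ω[:, 1] = z_1
entry J[3][1] = -0.5000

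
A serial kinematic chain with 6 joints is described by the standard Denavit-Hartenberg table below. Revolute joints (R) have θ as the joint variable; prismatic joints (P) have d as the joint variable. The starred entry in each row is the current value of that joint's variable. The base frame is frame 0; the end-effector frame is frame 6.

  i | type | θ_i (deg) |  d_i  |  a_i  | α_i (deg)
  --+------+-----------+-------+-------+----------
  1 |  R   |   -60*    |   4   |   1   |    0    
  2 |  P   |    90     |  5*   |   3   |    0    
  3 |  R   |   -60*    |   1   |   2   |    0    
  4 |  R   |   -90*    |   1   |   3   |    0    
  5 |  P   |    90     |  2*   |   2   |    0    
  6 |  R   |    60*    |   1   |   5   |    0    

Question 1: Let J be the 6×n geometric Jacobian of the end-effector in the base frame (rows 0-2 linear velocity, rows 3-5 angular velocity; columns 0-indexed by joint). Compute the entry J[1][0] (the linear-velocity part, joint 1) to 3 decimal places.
axis z_0 = ẑ; lever o_n−o_0 = (9.3923,-1.4641,14.0000)
cross product → J_v[:, 0] = (1.4641,9.3923,-0.0000)
J_ω[:, 0] = z_0
entry J[1][0] = 9.3923

9.392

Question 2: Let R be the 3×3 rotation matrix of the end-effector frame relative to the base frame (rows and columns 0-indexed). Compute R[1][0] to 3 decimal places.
0.500

End-effector x-axis (col 0 of R) = (0.8660,0.5000,0.0000)
R[1][0] = 0.5000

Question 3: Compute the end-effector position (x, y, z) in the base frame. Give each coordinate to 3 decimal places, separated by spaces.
after link 1: o_1 = (0.5000, -0.8660, 4.0000)
after link 2: o_2 = (3.0981, 0.6340, 9.0000)
after link 3: o_3 = (4.8301, -0.3660, 10.0000)
after link 4: o_4 = (3.3301, -2.9641, 11.0000)
after link 5: o_5 = (5.0622, -3.9641, 13.0000)
after link 6: o_6 = (9.3923, -1.4641, 14.0000)

9.392 -1.464 14.000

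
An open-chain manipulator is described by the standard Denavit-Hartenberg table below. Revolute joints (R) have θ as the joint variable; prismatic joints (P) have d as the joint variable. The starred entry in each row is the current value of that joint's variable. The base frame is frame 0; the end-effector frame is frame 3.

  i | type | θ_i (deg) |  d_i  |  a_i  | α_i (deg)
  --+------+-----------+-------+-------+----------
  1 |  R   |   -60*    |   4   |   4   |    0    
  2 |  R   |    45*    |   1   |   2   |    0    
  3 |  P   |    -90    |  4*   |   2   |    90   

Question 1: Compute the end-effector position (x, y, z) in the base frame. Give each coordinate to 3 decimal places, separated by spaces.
3.414 -5.914 9.000

after link 1: o_1 = (2.0000, -3.4641, 4.0000)
after link 2: o_2 = (3.9319, -3.9817, 5.0000)
after link 3: o_3 = (3.4142, -5.9136, 9.0000)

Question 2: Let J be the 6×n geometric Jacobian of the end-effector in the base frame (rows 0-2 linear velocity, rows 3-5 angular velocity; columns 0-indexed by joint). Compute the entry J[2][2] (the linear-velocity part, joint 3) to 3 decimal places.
1.000

prismatic axis z_2 = (0.0000,0.0000,1.0000)
J_v[:, 2] = z_2; J_ω[:, 2] = (0,0,0)
entry J[2][2] = 1.0000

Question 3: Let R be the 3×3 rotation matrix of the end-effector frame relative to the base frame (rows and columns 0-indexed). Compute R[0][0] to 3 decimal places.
End-effector x-axis (col 0 of R) = (-0.2588,-0.9659,0.0000)
R[0][0] = -0.2588

-0.259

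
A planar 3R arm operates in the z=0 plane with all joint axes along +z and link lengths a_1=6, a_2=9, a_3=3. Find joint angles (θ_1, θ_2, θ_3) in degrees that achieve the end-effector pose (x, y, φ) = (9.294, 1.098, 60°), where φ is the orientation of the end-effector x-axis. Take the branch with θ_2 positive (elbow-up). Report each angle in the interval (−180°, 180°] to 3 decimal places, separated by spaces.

wrist centre = target − a_3·(cos φ, sin φ) = (7.7940, -1.5001)
cos θ_2 = (62.9967−6²−9²)/(2·6·9) = -0.5000; θ_2 = 120.0020° (elbow-up)
β = atan2(-1.5001,7.7940) = -10.8942°; ψ = atan2(7.7941,1.4997) = 79.1084°
θ_1 = β − ψ = -90.0026°
θ_3 = φ − θ_1 − θ_2 = 30.0006° (wrapped to (-180°,180°])

-90.003 120.002 30.001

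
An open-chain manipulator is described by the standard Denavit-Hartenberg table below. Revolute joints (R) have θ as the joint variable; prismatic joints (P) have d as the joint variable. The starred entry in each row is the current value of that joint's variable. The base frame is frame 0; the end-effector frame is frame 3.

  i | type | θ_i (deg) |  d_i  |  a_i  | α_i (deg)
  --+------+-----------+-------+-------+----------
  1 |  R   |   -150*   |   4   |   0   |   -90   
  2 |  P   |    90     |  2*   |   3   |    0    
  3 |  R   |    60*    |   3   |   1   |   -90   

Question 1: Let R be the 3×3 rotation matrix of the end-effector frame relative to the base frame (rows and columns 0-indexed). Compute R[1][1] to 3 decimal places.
0.866

End-effector y-axis (col 1 of R) = (-0.5000,0.8660,-0.0000)
R[1][1] = 0.8660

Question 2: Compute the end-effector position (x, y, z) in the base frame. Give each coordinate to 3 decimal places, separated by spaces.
after link 1: o_1 = (0.0000, 0.0000, 4.0000)
after link 2: o_2 = (1.0000, -1.7321, 1.0000)
after link 3: o_3 = (3.2500, -3.8971, 0.5000)

3.250 -3.897 0.500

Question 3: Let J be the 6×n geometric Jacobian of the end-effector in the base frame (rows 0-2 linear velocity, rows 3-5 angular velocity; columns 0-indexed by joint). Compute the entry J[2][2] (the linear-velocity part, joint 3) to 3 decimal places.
0.866

axis z_2 = (0.5000,-0.8660,0.0000); lever o_n−o_2 = (2.2500,-2.1651,-0.5000)
cross product → J_v[:, 2] = (0.4330,0.2500,0.8660)
J_ω[:, 2] = z_2
entry J[2][2] = 0.8660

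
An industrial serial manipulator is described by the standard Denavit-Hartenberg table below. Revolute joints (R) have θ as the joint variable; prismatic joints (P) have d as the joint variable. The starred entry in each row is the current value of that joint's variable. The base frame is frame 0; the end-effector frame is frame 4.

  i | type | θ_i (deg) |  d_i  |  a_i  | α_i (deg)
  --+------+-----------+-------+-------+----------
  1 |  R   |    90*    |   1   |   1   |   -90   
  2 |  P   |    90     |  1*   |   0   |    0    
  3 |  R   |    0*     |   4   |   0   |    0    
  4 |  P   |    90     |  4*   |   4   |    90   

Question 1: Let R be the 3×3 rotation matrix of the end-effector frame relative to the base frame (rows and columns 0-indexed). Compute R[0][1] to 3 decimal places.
End-effector y-axis (col 1 of R) = (-1.0000,0.0000,0.0000)
R[0][1] = -1.0000

-1.000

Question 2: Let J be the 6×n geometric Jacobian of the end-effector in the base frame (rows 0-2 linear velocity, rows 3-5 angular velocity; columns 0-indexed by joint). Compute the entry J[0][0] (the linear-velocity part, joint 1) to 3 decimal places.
3.000

axis z_0 = ẑ; lever o_n−o_0 = (-9.0000,-3.0000,1.0000)
cross product → J_v[:, 0] = (3.0000,-9.0000,0.0000)
J_ω[:, 0] = z_0
entry J[0][0] = 3.0000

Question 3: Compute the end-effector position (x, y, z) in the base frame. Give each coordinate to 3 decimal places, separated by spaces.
-9.000 -3.000 1.000

after link 1: o_1 = (0.0000, 1.0000, 1.0000)
after link 2: o_2 = (-1.0000, 1.0000, 1.0000)
after link 3: o_3 = (-5.0000, 1.0000, 1.0000)
after link 4: o_4 = (-9.0000, -3.0000, 1.0000)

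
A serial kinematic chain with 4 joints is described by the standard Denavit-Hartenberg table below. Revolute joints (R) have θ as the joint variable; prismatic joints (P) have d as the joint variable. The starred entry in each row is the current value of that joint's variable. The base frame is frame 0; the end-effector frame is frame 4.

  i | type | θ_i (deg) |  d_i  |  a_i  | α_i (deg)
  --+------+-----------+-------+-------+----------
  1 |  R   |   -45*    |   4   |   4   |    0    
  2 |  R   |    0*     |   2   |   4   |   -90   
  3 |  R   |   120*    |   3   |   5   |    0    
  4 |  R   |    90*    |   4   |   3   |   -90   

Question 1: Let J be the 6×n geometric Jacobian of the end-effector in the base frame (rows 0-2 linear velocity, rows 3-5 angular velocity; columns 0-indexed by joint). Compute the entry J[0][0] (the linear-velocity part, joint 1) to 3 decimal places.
-2.898

axis z_0 = ẑ; lever o_n−o_0 = (7.0017,2.8978,3.1699)
cross product → J_v[:, 0] = (-2.8978,7.0017,0.0000)
J_ω[:, 0] = z_0
entry J[0][0] = -2.8978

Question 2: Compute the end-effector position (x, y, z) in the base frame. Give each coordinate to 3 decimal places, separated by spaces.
after link 1: o_1 = (2.8284, -2.8284, 4.0000)
after link 2: o_2 = (5.6569, -5.6569, 6.0000)
after link 3: o_3 = (6.0104, -1.7678, 1.6699)
after link 4: o_4 = (7.0017, 2.8978, 3.1699)

7.002 2.898 3.170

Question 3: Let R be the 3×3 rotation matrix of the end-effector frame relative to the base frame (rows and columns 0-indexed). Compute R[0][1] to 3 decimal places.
-0.707

End-effector y-axis (col 1 of R) = (-0.7071,-0.7071,-0.0000)
R[0][1] = -0.7071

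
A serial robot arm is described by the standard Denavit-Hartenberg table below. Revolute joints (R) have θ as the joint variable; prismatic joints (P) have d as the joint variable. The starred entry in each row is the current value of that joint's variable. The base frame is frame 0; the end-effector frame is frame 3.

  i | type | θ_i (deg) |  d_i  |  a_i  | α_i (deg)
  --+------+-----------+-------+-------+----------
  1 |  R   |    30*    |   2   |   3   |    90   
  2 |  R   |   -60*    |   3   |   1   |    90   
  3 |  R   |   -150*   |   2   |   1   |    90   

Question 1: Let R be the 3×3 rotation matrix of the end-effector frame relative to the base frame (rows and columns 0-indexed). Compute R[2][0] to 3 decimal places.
0.750

End-effector x-axis (col 0 of R) = (-0.6250,0.2165,0.7500)
R[2][0] = 0.7500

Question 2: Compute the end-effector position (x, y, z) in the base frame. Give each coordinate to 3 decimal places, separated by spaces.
after link 1: o_1 = (2.5981, 1.5000, 2.0000)
after link 2: o_2 = (4.5311, -0.8481, 1.1340)
after link 3: o_3 = (2.4061, -1.4976, 0.8840)

2.406 -1.498 0.884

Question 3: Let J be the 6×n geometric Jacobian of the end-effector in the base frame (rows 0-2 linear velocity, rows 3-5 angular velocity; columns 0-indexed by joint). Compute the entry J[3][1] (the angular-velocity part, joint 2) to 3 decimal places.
axis z_1 = (0.5000,-0.8660,0.0000); lever o_n−o_1 = (-0.1920,-2.9976,-1.1160)
cross product → J_v[:, 1] = (0.9665,0.5580,-1.6651)
J_ω[:, 1] = z_1
entry J[3][1] = 0.5000

0.500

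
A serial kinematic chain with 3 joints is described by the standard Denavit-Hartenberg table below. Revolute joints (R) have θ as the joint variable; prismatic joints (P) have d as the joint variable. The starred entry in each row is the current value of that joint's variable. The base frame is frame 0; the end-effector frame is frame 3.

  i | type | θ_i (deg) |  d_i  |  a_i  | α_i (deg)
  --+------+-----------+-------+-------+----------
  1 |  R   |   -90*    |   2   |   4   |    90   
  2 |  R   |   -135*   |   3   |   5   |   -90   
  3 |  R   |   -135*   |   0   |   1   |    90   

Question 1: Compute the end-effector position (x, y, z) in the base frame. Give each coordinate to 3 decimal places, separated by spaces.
after link 1: o_1 = (0.0000, -4.0000, 2.0000)
after link 2: o_2 = (-3.0000, -0.4645, -1.5355)
after link 3: o_3 = (-3.7071, -0.9645, -1.0355)

-3.707 -0.964 -1.036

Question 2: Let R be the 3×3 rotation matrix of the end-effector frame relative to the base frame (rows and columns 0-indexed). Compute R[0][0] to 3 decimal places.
End-effector x-axis (col 0 of R) = (-0.7071,-0.5000,0.5000)
R[0][0] = -0.7071

-0.707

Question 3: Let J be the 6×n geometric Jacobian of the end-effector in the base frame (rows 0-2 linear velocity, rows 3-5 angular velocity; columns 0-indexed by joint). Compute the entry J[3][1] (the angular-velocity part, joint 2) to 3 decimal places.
-1.000

axis z_1 = (-1.0000,-0.0000,0.0000); lever o_n−o_1 = (-3.7071,3.0355,-3.0355)
cross product → J_v[:, 1] = (0.0000,-3.0355,-3.0355)
J_ω[:, 1] = z_1
entry J[3][1] = -1.0000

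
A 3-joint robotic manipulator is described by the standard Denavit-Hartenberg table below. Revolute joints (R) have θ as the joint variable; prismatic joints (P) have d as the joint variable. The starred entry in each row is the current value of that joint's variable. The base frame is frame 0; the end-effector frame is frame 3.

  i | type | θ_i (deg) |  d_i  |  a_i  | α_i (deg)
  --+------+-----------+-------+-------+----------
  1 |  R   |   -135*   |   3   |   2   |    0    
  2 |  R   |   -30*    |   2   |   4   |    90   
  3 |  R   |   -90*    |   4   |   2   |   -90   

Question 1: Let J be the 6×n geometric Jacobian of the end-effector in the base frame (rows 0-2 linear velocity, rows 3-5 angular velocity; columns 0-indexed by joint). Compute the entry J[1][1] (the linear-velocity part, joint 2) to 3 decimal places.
axis z_1 = (0.0000,0.0000,1.0000); lever o_n−o_1 = (-4.8990,2.8284,0.0000)
cross product → J_v[:, 1] = (-2.8284,-4.8990,0.0000)
J_ω[:, 1] = z_1
entry J[1][1] = -4.8990

-4.899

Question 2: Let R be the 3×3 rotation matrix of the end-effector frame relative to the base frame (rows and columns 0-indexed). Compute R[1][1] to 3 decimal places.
End-effector y-axis (col 1 of R) = (0.2588,-0.9659,-0.0000)
R[1][1] = -0.9659

-0.966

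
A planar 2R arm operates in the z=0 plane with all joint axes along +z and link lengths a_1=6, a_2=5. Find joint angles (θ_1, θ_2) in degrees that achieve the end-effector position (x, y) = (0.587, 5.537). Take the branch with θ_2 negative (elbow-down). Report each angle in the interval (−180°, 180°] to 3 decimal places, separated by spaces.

cos θ_2 = (31.0029−6²−5²)/(2·6·5) = -0.5000; θ_2 = -119.9968° (elbow-down)
β = atan2(5.5370,0.5870) = 83.9484°; ψ = atan2(-4.3303,3.5002) = -51.0507°
θ_1 = β − ψ = 134.9991°

134.999 -119.997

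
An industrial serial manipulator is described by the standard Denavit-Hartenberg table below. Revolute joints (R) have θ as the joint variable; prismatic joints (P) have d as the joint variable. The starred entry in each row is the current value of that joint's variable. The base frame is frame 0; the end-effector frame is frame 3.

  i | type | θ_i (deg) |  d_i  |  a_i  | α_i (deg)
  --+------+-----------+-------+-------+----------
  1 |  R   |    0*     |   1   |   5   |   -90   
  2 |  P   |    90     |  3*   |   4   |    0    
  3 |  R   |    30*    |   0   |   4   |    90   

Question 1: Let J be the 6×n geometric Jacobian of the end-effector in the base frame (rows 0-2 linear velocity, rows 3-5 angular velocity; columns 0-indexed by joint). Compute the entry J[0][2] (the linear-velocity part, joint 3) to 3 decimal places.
-3.464

axis z_2 = (0.0000,1.0000,0.0000); lever o_n−o_2 = (-2.0000,0.0000,-3.4641)
cross product → J_v[:, 2] = (-3.4641,-0.0000,2.0000)
J_ω[:, 2] = z_2
entry J[0][2] = -3.4641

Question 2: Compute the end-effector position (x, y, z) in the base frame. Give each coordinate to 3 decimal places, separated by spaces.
after link 1: o_1 = (5.0000, 0.0000, 1.0000)
after link 2: o_2 = (5.0000, 3.0000, -3.0000)
after link 3: o_3 = (3.0000, 3.0000, -6.4641)

3.000 3.000 -6.464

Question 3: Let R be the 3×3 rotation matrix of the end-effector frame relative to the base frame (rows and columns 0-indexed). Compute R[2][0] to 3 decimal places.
-0.866

End-effector x-axis (col 0 of R) = (-0.5000,0.0000,-0.8660)
R[2][0] = -0.8660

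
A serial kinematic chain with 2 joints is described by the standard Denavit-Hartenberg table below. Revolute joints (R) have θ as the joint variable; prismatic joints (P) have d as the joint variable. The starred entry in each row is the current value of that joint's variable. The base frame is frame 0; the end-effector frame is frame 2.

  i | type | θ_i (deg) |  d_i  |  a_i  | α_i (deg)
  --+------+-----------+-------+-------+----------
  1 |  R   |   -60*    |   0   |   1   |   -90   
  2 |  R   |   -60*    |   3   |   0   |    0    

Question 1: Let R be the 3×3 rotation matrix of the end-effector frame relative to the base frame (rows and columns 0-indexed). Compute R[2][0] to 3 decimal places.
0.866

End-effector x-axis (col 0 of R) = (0.2500,-0.4330,0.8660)
R[2][0] = 0.8660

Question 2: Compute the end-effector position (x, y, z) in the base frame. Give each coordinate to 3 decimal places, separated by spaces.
3.098 0.634 0.000

after link 1: o_1 = (0.5000, -0.8660, 0.0000)
after link 2: o_2 = (3.0981, 0.6340, 0.0000)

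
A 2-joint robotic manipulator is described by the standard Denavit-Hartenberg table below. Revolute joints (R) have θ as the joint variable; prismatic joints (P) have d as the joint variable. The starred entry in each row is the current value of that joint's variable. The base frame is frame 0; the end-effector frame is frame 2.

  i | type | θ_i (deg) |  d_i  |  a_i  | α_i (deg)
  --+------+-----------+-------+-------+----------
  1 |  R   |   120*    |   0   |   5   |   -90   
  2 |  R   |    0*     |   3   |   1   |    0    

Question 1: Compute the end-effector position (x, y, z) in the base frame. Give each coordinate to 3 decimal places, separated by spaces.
after link 1: o_1 = (-2.5000, 4.3301, 0.0000)
after link 2: o_2 = (-5.5981, 3.6962, 0.0000)

-5.598 3.696 0.000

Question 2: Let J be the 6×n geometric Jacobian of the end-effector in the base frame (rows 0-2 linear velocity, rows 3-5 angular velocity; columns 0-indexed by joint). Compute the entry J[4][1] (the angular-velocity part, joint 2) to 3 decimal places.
-0.500

axis z_1 = (-0.8660,-0.5000,0.0000); lever o_n−o_1 = (-3.0981,-0.6340,0.0000)
cross product → J_v[:, 1] = (-0.0000,-0.0000,-1.0000)
J_ω[:, 1] = z_1
entry J[4][1] = -0.5000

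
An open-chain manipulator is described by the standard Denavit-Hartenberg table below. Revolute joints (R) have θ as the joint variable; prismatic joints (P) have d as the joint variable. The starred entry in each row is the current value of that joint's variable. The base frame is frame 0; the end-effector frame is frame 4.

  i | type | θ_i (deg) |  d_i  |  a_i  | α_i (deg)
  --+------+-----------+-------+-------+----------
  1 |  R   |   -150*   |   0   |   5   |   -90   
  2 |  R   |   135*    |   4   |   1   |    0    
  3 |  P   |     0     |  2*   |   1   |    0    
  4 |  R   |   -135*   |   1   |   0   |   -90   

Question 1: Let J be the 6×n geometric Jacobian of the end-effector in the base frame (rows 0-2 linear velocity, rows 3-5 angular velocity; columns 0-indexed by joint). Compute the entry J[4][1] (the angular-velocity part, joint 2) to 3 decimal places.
axis z_1 = (0.5000,-0.8660,0.0000); lever o_n−o_1 = (4.7247,-5.3551,-1.4142)
cross product → J_v[:, 1] = (1.2247,0.7071,1.4142)
J_ω[:, 1] = z_1
entry J[4][1] = -0.8660

-0.866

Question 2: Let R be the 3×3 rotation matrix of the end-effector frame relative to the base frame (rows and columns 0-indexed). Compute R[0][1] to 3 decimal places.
End-effector y-axis (col 1 of R) = (-0.5000,0.8660,-0.0000)
R[0][1] = -0.5000

-0.500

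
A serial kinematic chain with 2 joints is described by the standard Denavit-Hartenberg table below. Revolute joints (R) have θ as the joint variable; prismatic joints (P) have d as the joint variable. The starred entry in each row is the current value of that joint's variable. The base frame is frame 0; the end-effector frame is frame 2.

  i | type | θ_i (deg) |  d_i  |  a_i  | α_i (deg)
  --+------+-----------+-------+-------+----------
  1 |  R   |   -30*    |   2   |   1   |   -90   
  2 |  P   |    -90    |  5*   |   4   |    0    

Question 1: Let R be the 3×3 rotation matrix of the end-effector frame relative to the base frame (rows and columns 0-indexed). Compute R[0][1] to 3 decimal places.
0.866

End-effector y-axis (col 1 of R) = (0.8660,-0.5000,-0.0000)
R[0][1] = 0.8660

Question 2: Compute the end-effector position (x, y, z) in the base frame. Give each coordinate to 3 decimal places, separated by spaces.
3.366 3.830 6.000

after link 1: o_1 = (0.8660, -0.5000, 2.0000)
after link 2: o_2 = (3.3660, 3.8301, 6.0000)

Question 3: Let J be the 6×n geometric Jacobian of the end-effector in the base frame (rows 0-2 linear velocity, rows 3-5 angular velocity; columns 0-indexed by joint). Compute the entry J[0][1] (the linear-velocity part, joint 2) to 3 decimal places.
prismatic axis z_1 = (0.5000,0.8660,0.0000)
J_v[:, 1] = z_1; J_ω[:, 1] = (0,0,0)
entry J[0][1] = 0.5000

0.500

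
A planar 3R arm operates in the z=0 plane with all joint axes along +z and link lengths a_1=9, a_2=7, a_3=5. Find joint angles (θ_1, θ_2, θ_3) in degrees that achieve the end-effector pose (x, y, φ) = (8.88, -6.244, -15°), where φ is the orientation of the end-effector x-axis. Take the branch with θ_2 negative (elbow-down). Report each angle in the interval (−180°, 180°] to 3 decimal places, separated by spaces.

wrist centre = target − a_3·(cos φ, sin φ) = (4.0504, -4.9499)
cos θ_2 = (40.9071−9²−7²)/(2·9·7) = -0.7071; θ_2 = -134.9984° (elbow-down)
β = atan2(-4.9499,4.0504) = -50.7075°; ψ = atan2(-4.9499,4.0504) = -50.7072°
θ_1 = β − ψ = -0.0002°
θ_3 = φ − θ_1 − θ_2 = 119.9986° (wrapped to (-180°,180°])

-0.000 -134.998 119.999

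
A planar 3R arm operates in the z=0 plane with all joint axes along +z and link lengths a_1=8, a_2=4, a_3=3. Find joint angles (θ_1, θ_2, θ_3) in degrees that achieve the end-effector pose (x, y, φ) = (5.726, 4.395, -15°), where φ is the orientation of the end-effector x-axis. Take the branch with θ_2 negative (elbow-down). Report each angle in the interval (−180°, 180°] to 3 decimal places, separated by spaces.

wrist centre = target − a_3·(cos φ, sin φ) = (2.8282, 5.1715)
cos θ_2 = (34.7428−8²−4²)/(2·8·4) = -0.7071; θ_2 = -135.0030° (elbow-down)
β = atan2(5.1715,2.8282) = 61.3262°; ψ = atan2(-2.8283,5.1714) = -28.6745°
θ_1 = β − ψ = 90.0006°
θ_3 = φ − θ_1 − θ_2 = 30.0023° (wrapped to (-180°,180°])

90.001 -135.003 30.002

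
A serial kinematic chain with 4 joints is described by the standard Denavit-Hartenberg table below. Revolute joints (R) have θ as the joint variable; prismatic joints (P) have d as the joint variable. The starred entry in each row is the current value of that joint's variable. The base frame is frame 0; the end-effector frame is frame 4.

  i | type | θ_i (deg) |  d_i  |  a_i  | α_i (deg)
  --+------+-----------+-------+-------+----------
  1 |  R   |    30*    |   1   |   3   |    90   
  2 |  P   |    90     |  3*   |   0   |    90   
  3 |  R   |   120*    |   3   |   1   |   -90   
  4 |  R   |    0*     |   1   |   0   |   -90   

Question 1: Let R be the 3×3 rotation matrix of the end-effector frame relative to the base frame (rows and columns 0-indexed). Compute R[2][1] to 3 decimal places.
End-effector y-axis (col 1 of R) = (0.2500,-0.4330,0.8660)
R[2][1] = 0.8660

0.866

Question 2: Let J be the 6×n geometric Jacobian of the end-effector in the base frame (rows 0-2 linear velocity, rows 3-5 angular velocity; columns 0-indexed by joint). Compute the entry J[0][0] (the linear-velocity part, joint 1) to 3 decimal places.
-0.085

axis z_0 = ẑ; lever o_n−o_0 = (6.8792,0.0849,-0.3660)
cross product → J_v[:, 0] = (-0.0849,6.8792,0.0000)
J_ω[:, 0] = z_0
entry J[0][0] = -0.0849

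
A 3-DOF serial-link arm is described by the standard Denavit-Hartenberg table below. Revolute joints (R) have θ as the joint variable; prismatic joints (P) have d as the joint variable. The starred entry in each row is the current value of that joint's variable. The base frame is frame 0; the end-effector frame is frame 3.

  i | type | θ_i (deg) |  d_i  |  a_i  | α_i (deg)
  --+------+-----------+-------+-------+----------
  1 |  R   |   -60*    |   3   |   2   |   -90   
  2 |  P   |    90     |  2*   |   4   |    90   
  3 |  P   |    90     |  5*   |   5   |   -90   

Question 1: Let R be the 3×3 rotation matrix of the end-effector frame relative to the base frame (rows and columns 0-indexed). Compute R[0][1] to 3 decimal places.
End-effector y-axis (col 1 of R) = (-0.5000,0.8660,0.0000)
R[0][1] = -0.5000

-0.500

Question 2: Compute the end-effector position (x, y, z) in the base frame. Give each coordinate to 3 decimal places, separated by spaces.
after link 1: o_1 = (1.0000, -1.7321, 3.0000)
after link 2: o_2 = (2.7321, -0.7321, -1.0000)
after link 3: o_3 = (9.5622, -2.5622, -1.0000)

9.562 -2.562 -1.000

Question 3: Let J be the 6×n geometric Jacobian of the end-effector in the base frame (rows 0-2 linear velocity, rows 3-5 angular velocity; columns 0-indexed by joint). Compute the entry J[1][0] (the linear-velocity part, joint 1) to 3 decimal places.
9.562

axis z_0 = ẑ; lever o_n−o_0 = (9.5622,-2.5622,-1.0000)
cross product → J_v[:, 0] = (2.5622,9.5622,-0.0000)
J_ω[:, 0] = z_0
entry J[1][0] = 9.5622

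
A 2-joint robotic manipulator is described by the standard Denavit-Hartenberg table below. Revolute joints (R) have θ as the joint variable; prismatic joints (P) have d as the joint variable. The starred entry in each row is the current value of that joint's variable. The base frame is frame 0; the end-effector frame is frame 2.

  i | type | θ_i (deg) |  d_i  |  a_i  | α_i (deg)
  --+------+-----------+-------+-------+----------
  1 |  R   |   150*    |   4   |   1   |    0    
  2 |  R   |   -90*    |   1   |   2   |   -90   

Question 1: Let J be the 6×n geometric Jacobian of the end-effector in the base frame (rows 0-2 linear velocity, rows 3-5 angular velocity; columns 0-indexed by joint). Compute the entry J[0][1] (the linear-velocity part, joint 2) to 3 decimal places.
-1.732

axis z_1 = (0.0000,0.0000,1.0000); lever o_n−o_1 = (1.0000,1.7321,1.0000)
cross product → J_v[:, 1] = (-1.7321,1.0000,0.0000)
J_ω[:, 1] = z_1
entry J[0][1] = -1.7321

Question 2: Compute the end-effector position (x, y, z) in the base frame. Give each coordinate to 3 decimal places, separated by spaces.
after link 1: o_1 = (-0.8660, 0.5000, 4.0000)
after link 2: o_2 = (0.1340, 2.2321, 5.0000)

0.134 2.232 5.000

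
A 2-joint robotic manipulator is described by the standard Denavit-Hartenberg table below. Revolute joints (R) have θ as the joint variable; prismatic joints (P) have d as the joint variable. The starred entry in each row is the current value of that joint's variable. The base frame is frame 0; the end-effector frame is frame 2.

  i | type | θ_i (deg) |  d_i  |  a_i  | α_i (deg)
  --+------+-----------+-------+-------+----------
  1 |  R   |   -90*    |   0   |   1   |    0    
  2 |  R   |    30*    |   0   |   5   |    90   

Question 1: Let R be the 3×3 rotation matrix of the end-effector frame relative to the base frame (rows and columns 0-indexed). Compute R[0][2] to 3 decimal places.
End-effector z-axis (col 2 of R) = (-0.8660,-0.5000,0.0000)
R[0][2] = -0.8660

-0.866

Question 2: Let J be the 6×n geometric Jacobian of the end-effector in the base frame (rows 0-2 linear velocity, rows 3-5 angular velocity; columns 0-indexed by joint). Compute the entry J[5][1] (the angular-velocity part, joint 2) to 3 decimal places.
1.000

axis z_1 = (0.0000,0.0000,1.0000); lever o_n−o_1 = (2.5000,-4.3301,0.0000)
cross product → J_v[:, 1] = (4.3301,2.5000,-0.0000)
J_ω[:, 1] = z_1
entry J[5][1] = 1.0000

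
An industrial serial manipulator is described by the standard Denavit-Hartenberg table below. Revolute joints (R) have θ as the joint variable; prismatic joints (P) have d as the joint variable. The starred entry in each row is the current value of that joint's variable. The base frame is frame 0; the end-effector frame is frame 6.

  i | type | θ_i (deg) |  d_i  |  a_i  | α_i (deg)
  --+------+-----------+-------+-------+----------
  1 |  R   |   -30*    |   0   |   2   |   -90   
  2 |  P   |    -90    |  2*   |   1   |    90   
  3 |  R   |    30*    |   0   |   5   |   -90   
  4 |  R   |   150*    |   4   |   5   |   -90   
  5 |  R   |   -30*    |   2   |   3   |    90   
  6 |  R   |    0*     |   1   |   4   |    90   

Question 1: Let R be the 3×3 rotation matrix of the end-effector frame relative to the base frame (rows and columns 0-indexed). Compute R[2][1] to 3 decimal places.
-0.058

End-effector y-axis (col 1 of R) = (0.2667,0.9620,-0.0580)
R[2][1] = -0.0580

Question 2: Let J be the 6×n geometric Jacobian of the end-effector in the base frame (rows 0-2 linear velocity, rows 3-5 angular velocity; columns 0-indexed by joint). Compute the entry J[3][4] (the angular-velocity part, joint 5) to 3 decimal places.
-0.875

axis z_4 = (-0.8750,0.2165,-0.4330); lever o_n−o_4 = (1.3448,0.2312,-7.2207)
cross product → J_v[:, 4] = (-1.4632,-6.9004,-0.4934)
J_ω[:, 4] = z_4
entry J[3][4] = -0.8750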